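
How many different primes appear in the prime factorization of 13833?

13833 = 3^2 · 1537
1537 = 29 · 53
13833 = 3^2 · 29 · 53, which has 3 distinct prime factors.

3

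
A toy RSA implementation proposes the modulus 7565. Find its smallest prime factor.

7565 is odd.
Digit sum 23, not divisible by 3.
Ends in 5: divisible by 5.

5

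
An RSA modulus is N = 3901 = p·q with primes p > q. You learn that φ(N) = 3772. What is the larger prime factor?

φ(n) = (p−1)(q−1) = n − (p+q) + 1, so p + q = 3901 − 3772 + 1 = 130.
p and q are the roots of t² − 130t + 3901 = 0.
Discriminant: 130² − 4·3901 = 16900 − 15604 = 1296; √1296 = 36.
q = (130 − 36)/2 = 47, p = (130 + 36)/2 = 83.
Check: 47 · 83 = 3901.

83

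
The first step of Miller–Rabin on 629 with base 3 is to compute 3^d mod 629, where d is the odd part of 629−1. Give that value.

629 − 1 = 628 = 2^2 · 157, so d = 157.
3^1 ≡ 3 (mod 629)
3^2 ≡ 3^2 = 9 ≡ 9 (mod 629)
3^4 ≡ 9^2 = 81 ≡ 81 (mod 629)
3^8 ≡ 81^2 = 6561 ≡ 271 (mod 629)
3^16 ≡ 271^2 = 73441 ≡ 477 (mod 629)
3^32 ≡ 477^2 = 227529 ≡ 460 (mod 629)
3^64 ≡ 460^2 = 211600 ≡ 256 (mod 629)
3^128 ≡ 256^2 = 65536 ≡ 120 (mod 629)
157 = 128 + 16 + 8 + 4 + 1 in binary powers of 2.
So 3^157 ≡ 120 · 477 · 271 · 81 · 3 ≡ 437 (mod 629).
Squaring chain: 437 → 382; never reaches −1, so base 3 is a Miller–Rabin witness that 629 is composite.

437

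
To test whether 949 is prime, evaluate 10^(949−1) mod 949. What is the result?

10^1 ≡ 10 (mod 949)
10^2 ≡ 10^2 = 100 ≡ 100 (mod 949)
10^4 ≡ 100^2 = 10000 ≡ 510 (mod 949)
10^8 ≡ 510^2 = 260100 ≡ 74 (mod 949)
10^16 ≡ 74^2 = 5476 ≡ 731 (mod 949)
10^32 ≡ 731^2 = 534361 ≡ 74 (mod 949)
10^64 ≡ 74^2 = 5476 ≡ 731 (mod 949)
10^128 ≡ 731^2 = 534361 ≡ 74 (mod 949)
10^256 ≡ 74^2 = 5476 ≡ 731 (mod 949)
10^512 ≡ 731^2 = 534361 ≡ 74 (mod 949)
948 = 512 + 256 + 128 + 32 + 16 + 4 in binary powers of 2.
So 10^948 ≡ 74 · 731 · 74 · 74 · 731 · 510 ≡ 729 (mod 949).
Since 729 ≠ 1, base 10 is a Fermat witness: 949 is composite.

729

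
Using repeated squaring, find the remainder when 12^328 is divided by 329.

12^1 ≡ 12 (mod 329)
12^2 ≡ 12^2 = 144 ≡ 144 (mod 329)
12^4 ≡ 144^2 = 20736 ≡ 9 (mod 329)
12^8 ≡ 9^2 = 81 ≡ 81 (mod 329)
12^16 ≡ 81^2 = 6561 ≡ 310 (mod 329)
12^32 ≡ 310^2 = 96100 ≡ 32 (mod 329)
12^64 ≡ 32^2 = 1024 ≡ 37 (mod 329)
12^128 ≡ 37^2 = 1369 ≡ 53 (mod 329)
12^256 ≡ 53^2 = 2809 ≡ 177 (mod 329)
328 = 256 + 64 + 8 in binary powers of 2.
So 12^328 ≡ 177 · 37 · 81 ≡ 121 (mod 329).
Since 121 ≠ 1, base 12 is a Fermat witness: 329 is composite.

121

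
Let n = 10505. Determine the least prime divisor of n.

5

10505 is odd.
Digit sum 11, not divisible by 3.
Ends in 5: divisible by 5.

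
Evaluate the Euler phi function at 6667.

Factor: 6667 = 59 · 113.
φ(6667) = (59−1) · (113−1) = 58 · 112 = 6496.

6496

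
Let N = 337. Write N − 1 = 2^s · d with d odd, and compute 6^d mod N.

252

337 − 1 = 336 = 2^4 · 21, so d = 21.
6^1 ≡ 6 (mod 337)
6^2 ≡ 6^2 = 36 ≡ 36 (mod 337)
6^4 ≡ 36^2 = 1296 ≡ 285 (mod 337)
6^8 ≡ 285^2 = 81225 ≡ 8 (mod 337)
6^16 ≡ 8^2 = 64 ≡ 64 (mod 337)
21 = 16 + 4 + 1 in binary powers of 2.
So 6^21 ≡ 64 · 285 · 6 ≡ 252 (mod 337).
Squaring chain: 252 → 148 → 336 → 1; reaches −1, so base 6 does not prove 337 composite.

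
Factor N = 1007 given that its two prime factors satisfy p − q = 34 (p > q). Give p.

53

Since p = q + 34, we have 1007 = q(q + 34), so q² + 34q − 1007 = 0.
Discriminant: 34² + 4·1007 = 1156 + 4028 = 5184; √5184 = 72.
q = (−34 + 72)/2 = 19, and p = q + 34 = 53.
Check: 19 · 53 = 1007.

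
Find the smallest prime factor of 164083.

164083 is odd.
Digit sum 22, not divisible by 3.
Ends in 3: not divisible by 5.
7: 164083 = 7·23440 + 3
11: 164083 = 11·14916 + 7
13: 164083 = 13·12621 + 10
17: 164083 = 17·9651 + 16
19: 164083 = 19·8635 + 18
23: 164083 = 23·7134 + 1
29: 164083 = 29·5658 + 1
31: 164083 = 31·5293

31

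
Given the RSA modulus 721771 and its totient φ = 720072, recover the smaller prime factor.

φ(n) = (p−1)(q−1) = n − (p+q) + 1, so p + q = 721771 − 720072 + 1 = 1700.
p and q are the roots of t² − 1700t + 721771 = 0.
Discriminant: 1700² − 4·721771 = 2890000 − 2887084 = 2916; √2916 = 54.
q = (1700 − 54)/2 = 823, p = (1700 + 54)/2 = 877.
Check: 823 · 877 = 721771.

823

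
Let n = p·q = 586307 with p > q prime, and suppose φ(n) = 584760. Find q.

φ(n) = (p−1)(q−1) = n − (p+q) + 1, so p + q = 586307 − 584760 + 1 = 1548.
p and q are the roots of t² − 1548t + 586307 = 0.
Discriminant: 1548² − 4·586307 = 2396304 − 2345228 = 51076; √51076 = 226.
q = (1548 − 226)/2 = 661, p = (1548 + 226)/2 = 887.
Check: 661 · 887 = 586307.

661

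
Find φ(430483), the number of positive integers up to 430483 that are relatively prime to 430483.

402408

Factor: 430483 = 19 · 139 · 163.
φ(430483) = (19−1) · (139−1) · (163−1) = 18 · 138 · 162 = 402408.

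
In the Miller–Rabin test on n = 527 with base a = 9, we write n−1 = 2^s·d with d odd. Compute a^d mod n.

527 − 1 = 526 = 2^1 · 263, so d = 263.
9^1 ≡ 9 (mod 527)
9^2 ≡ 9^2 = 81 ≡ 81 (mod 527)
9^4 ≡ 81^2 = 6561 ≡ 237 (mod 527)
9^8 ≡ 237^2 = 56169 ≡ 307 (mod 527)
9^16 ≡ 307^2 = 94249 ≡ 443 (mod 527)
9^32 ≡ 443^2 = 196249 ≡ 205 (mod 527)
9^64 ≡ 205^2 = 42025 ≡ 392 (mod 527)
9^128 ≡ 392^2 = 153664 ≡ 307 (mod 527)
9^256 ≡ 307^2 = 94249 ≡ 443 (mod 527)
263 = 256 + 4 + 2 + 1 in binary powers of 2.
So 9^263 ≡ 443 · 237 · 81 · 9 ≡ 121 (mod 527).
Squaring chain: 121; never reaches −1, so base 9 is a Miller–Rabin witness that 527 is composite.

121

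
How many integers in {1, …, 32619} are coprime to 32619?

21320

Factor: 32619 = 3 · 83 · 131.
φ(32619) = (3−1) · (83−1) · (131−1) = 2 · 82 · 130 = 21320.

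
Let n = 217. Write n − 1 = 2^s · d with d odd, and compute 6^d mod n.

216

217 − 1 = 216 = 2^3 · 27, so d = 27.
6^1 ≡ 6 (mod 217)
6^2 ≡ 6^2 = 36 ≡ 36 (mod 217)
6^4 ≡ 36^2 = 1296 ≡ 211 (mod 217)
6^8 ≡ 211^2 = 44521 ≡ 36 (mod 217)
6^16 ≡ 36^2 = 1296 ≡ 211 (mod 217)
27 = 16 + 8 + 2 + 1 in binary powers of 2.
So 6^27 ≡ 211 · 36 · 36 · 6 ≡ 216 (mod 217).
Since 6^d ≡ 216 (mod 217), base 6 does not prove 217 composite.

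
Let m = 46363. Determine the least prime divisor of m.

46363 is odd.
Digit sum 22, not divisible by 3.
Ends in 3: not divisible by 5.
7: 46363 = 7·6623 + 2
11: 46363 = 11·4214 + 9
13: 46363 = 13·3566 + 5
17: 46363 = 17·2727 + 4
19: 46363 = 19·2440 + 3
23: 46363 = 23·2015 + 18
29: 46363 = 29·1598 + 21
31: 46363 = 31·1495 + 18
37: 46363 = 37·1253 + 2
41: 46363 = 41·1130 + 33
43: 46363 = 43·1078 + 9
47: 46363 = 47·986 + 21
53: 46363 = 53·874 + 41
59: 46363 = 59·785 + 48
61: 46363 = 61·760 + 3
67: 46363 = 67·691 + 66
71: 46363 = 71·653

71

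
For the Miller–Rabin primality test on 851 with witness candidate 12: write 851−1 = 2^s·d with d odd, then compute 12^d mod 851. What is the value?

851 − 1 = 850 = 2^1 · 425, so d = 425.
12^1 ≡ 12 (mod 851)
12^2 ≡ 12^2 = 144 ≡ 144 (mod 851)
12^4 ≡ 144^2 = 20736 ≡ 312 (mod 851)
12^8 ≡ 312^2 = 97344 ≡ 330 (mod 851)
12^16 ≡ 330^2 = 108900 ≡ 823 (mod 851)
12^32 ≡ 823^2 = 677329 ≡ 784 (mod 851)
12^64 ≡ 784^2 = 614656 ≡ 234 (mod 851)
12^128 ≡ 234^2 = 54756 ≡ 292 (mod 851)
12^256 ≡ 292^2 = 85264 ≡ 164 (mod 851)
425 = 256 + 128 + 32 + 8 + 1 in binary powers of 2.
So 12^425 ≡ 164 · 292 · 784 · 330 · 12 ≡ 292 (mod 851).
Squaring chain: 292; never reaches −1, so base 12 is a Miller–Rabin witness that 851 is composite.

292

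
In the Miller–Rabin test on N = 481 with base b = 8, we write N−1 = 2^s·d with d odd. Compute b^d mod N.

481 − 1 = 480 = 2^5 · 15, so d = 15.
8^1 ≡ 8 (mod 481)
8^2 ≡ 8^2 = 64 ≡ 64 (mod 481)
8^4 ≡ 64^2 = 4096 ≡ 248 (mod 481)
8^8 ≡ 248^2 = 61504 ≡ 417 (mod 481)
15 = 8 + 4 + 2 + 1 in binary powers of 2.
So 8^15 ≡ 417 · 248 · 64 · 8 ≡ 31 (mod 481).
Squaring chain: 31 → 480 → 1 → 1 → 1; reaches −1, so base 8 does not prove 481 composite.

31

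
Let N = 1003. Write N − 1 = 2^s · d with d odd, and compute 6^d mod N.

1003 − 1 = 1002 = 2^1 · 501, so d = 501.
6^1 ≡ 6 (mod 1003)
6^2 ≡ 6^2 = 36 ≡ 36 (mod 1003)
6^4 ≡ 36^2 = 1296 ≡ 293 (mod 1003)
6^8 ≡ 293^2 = 85849 ≡ 594 (mod 1003)
6^16 ≡ 594^2 = 352836 ≡ 783 (mod 1003)
6^32 ≡ 783^2 = 613089 ≡ 256 (mod 1003)
6^64 ≡ 256^2 = 65536 ≡ 341 (mod 1003)
6^128 ≡ 341^2 = 116281 ≡ 936 (mod 1003)
6^256 ≡ 936^2 = 876096 ≡ 477 (mod 1003)
501 = 256 + 128 + 64 + 32 + 16 + 4 + 1 in binary powers of 2.
So 6^501 ≡ 477 · 936 · 341 · 256 · 783 · 293 · 6 ≡ 704 (mod 1003).
Squaring chain: 704; never reaches −1, so base 6 is a Miller–Rabin witness that 1003 is composite.

704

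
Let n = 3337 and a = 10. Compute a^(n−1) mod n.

10^1 ≡ 10 (mod 3337)
10^2 ≡ 10^2 = 100 ≡ 100 (mod 3337)
10^4 ≡ 100^2 = 10000 ≡ 3326 (mod 3337)
10^8 ≡ 3326^2 = 11062276 ≡ 121 (mod 3337)
10^16 ≡ 121^2 = 14641 ≡ 1293 (mod 3337)
10^32 ≡ 1293^2 = 1671849 ≡ 12 (mod 3337)
10^64 ≡ 12^2 = 144 ≡ 144 (mod 3337)
10^128 ≡ 144^2 = 20736 ≡ 714 (mod 3337)
10^256 ≡ 714^2 = 509796 ≡ 2572 (mod 3337)
10^512 ≡ 2572^2 = 6615184 ≡ 1250 (mod 3337)
10^1024 ≡ 1250^2 = 1562500 ≡ 784 (mod 3337)
10^2048 ≡ 784^2 = 614656 ≡ 648 (mod 3337)
3336 = 2048 + 1024 + 256 + 8 in binary powers of 2.
So 10^3336 ≡ 648 · 784 · 2572 · 121 ≡ 2998 (mod 3337).
Since 2998 ≠ 1, base 10 is a Fermat witness: 3337 is composite.

2998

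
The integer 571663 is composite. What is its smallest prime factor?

41

571663 is odd.
Digit sum 28, not divisible by 3.
Ends in 3: not divisible by 5.
7: 571663 = 7·81666 + 1
11: 571663 = 11·51969 + 4
13: 571663 = 13·43974 + 1
17: 571663 = 17·33627 + 4
19: 571663 = 19·30087 + 10
23: 571663 = 23·24854 + 21
29: 571663 = 29·19712 + 15
31: 571663 = 31·18440 + 23
37: 571663 = 37·15450 + 13
41: 571663 = 41·13943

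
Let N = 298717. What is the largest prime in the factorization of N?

83

298717 = 59 · 5063
5063 = 61 · 83
83 is prime.
So 298717 = 59 · 61 · 83; the largest prime factor is 83.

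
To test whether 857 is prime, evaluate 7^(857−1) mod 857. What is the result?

1

7^1 ≡ 7 (mod 857)
7^2 ≡ 7^2 = 49 ≡ 49 (mod 857)
7^4 ≡ 49^2 = 2401 ≡ 687 (mod 857)
7^8 ≡ 687^2 = 471969 ≡ 619 (mod 857)
7^16 ≡ 619^2 = 383161 ≡ 82 (mod 857)
7^32 ≡ 82^2 = 6724 ≡ 725 (mod 857)
7^64 ≡ 725^2 = 525625 ≡ 284 (mod 857)
7^128 ≡ 284^2 = 80656 ≡ 98 (mod 857)
7^256 ≡ 98^2 = 9604 ≡ 177 (mod 857)
7^512 ≡ 177^2 = 31329 ≡ 477 (mod 857)
856 = 512 + 256 + 64 + 16 + 8 in binary powers of 2.
So 7^856 ≡ 477 · 177 · 284 · 82 · 619 ≡ 1 (mod 857).
Since the result is 1, base 7 gives no evidence that 857 is composite.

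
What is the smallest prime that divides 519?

3

519 is odd.
Digit sum 15, divisible by 3.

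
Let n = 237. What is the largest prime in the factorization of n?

237 = 3 · 79
79 is prime.
So 237 = 3 · 79; the largest prime factor is 79.

79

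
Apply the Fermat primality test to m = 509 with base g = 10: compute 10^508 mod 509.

1

10^1 ≡ 10 (mod 509)
10^2 ≡ 10^2 = 100 ≡ 100 (mod 509)
10^4 ≡ 100^2 = 10000 ≡ 329 (mod 509)
10^8 ≡ 329^2 = 108241 ≡ 333 (mod 509)
10^16 ≡ 333^2 = 110889 ≡ 436 (mod 509)
10^32 ≡ 436^2 = 190096 ≡ 239 (mod 509)
10^64 ≡ 239^2 = 57121 ≡ 113 (mod 509)
10^128 ≡ 113^2 = 12769 ≡ 44 (mod 509)
10^256 ≡ 44^2 = 1936 ≡ 409 (mod 509)
508 = 256 + 128 + 64 + 32 + 16 + 8 + 4 in binary powers of 2.
So 10^508 ≡ 409 · 44 · 113 · 239 · 436 · 333 · 329 ≡ 1 (mod 509).
Since the result is 1, base 10 gives no evidence that 509 is composite.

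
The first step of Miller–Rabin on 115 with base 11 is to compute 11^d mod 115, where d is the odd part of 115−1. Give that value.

86

115 − 1 = 114 = 2^1 · 57, so d = 57.
11^1 ≡ 11 (mod 115)
11^2 ≡ 11^2 = 121 ≡ 6 (mod 115)
11^4 ≡ 6^2 = 36 ≡ 36 (mod 115)
11^8 ≡ 36^2 = 1296 ≡ 31 (mod 115)
11^16 ≡ 31^2 = 961 ≡ 41 (mod 115)
11^32 ≡ 41^2 = 1681 ≡ 71 (mod 115)
57 = 32 + 16 + 8 + 1 in binary powers of 2.
So 11^57 ≡ 71 · 41 · 31 · 11 ≡ 86 (mod 115).
Squaring chain: 86; never reaches −1, so base 11 is a Miller–Rabin witness that 115 is composite.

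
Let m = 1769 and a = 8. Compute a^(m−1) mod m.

935

8^1 ≡ 8 (mod 1769)
8^2 ≡ 8^2 = 64 ≡ 64 (mod 1769)
8^4 ≡ 64^2 = 4096 ≡ 558 (mod 1769)
8^8 ≡ 558^2 = 311364 ≡ 20 (mod 1769)
8^16 ≡ 20^2 = 400 ≡ 400 (mod 1769)
8^32 ≡ 400^2 = 160000 ≡ 790 (mod 1769)
8^64 ≡ 790^2 = 624100 ≡ 1412 (mod 1769)
8^128 ≡ 1412^2 = 1993744 ≡ 81 (mod 1769)
8^256 ≡ 81^2 = 6561 ≡ 1254 (mod 1769)
8^512 ≡ 1254^2 = 1572516 ≡ 1644 (mod 1769)
8^1024 ≡ 1644^2 = 2702736 ≡ 1473 (mod 1769)
1768 = 1024 + 512 + 128 + 64 + 32 + 8 in binary powers of 2.
So 8^1768 ≡ 1473 · 1644 · 81 · 1412 · 790 · 20 ≡ 935 (mod 1769).
Since 935 ≠ 1, base 8 is a Fermat witness: 1769 is composite.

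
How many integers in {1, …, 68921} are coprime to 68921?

67240

Factor: 68921 = 41^3.
φ(68921) = 41^2·(41−1) = 67240.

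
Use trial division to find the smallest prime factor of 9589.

9589 is odd.
Digit sum 31, not divisible by 3.
Ends in 9: not divisible by 5.
7: 9589 = 7·1369 + 6
11: 9589 = 11·871 + 8
13: 9589 = 13·737 + 8
17: 9589 = 17·564 + 1
19: 9589 = 19·504 + 13
23: 9589 = 23·416 + 21
29: 9589 = 29·330 + 19
31: 9589 = 31·309 + 10
37: 9589 = 37·259 + 6
41: 9589 = 41·233 + 36
43: 9589 = 43·223

43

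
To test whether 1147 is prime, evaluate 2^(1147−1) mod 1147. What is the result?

529

2^1 ≡ 2 (mod 1147)
2^2 ≡ 2^2 = 4 ≡ 4 (mod 1147)
2^4 ≡ 4^2 = 16 ≡ 16 (mod 1147)
2^8 ≡ 16^2 = 256 ≡ 256 (mod 1147)
2^16 ≡ 256^2 = 65536 ≡ 157 (mod 1147)
2^32 ≡ 157^2 = 24649 ≡ 562 (mod 1147)
2^64 ≡ 562^2 = 315844 ≡ 419 (mod 1147)
2^128 ≡ 419^2 = 175561 ≡ 70 (mod 1147)
2^256 ≡ 70^2 = 4900 ≡ 312 (mod 1147)
2^512 ≡ 312^2 = 97344 ≡ 996 (mod 1147)
2^1024 ≡ 996^2 = 992016 ≡ 1008 (mod 1147)
1146 = 1024 + 64 + 32 + 16 + 8 + 2 in binary powers of 2.
So 2^1146 ≡ 1008 · 419 · 562 · 157 · 256 · 4 ≡ 529 (mod 1147).
Since 529 ≠ 1, base 2 is a Fermat witness: 1147 is composite.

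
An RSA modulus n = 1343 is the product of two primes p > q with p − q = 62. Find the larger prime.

Since p = q + 62, we have 1343 = q(q + 62), so q² + 62q − 1343 = 0.
Discriminant: 62² + 4·1343 = 3844 + 5372 = 9216; √9216 = 96.
q = (−62 + 96)/2 = 17, and p = q + 62 = 79.
Check: 17 · 79 = 1343.

79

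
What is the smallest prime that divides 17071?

43

17071 is odd.
Digit sum 16, not divisible by 3.
Ends in 1: not divisible by 5.
7: 17071 = 7·2438 + 5
11: 17071 = 11·1551 + 10
13: 17071 = 13·1313 + 2
17: 17071 = 17·1004 + 3
19: 17071 = 19·898 + 9
23: 17071 = 23·742 + 5
29: 17071 = 29·588 + 19
31: 17071 = 31·550 + 21
37: 17071 = 37·461 + 14
41: 17071 = 41·416 + 15
43: 17071 = 43·397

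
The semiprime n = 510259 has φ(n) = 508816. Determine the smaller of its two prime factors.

617

φ(n) = (p−1)(q−1) = n − (p+q) + 1, so p + q = 510259 − 508816 + 1 = 1444.
p and q are the roots of t² − 1444t + 510259 = 0.
Discriminant: 1444² − 4·510259 = 2085136 − 2041036 = 44100; √44100 = 210.
q = (1444 − 210)/2 = 617, p = (1444 + 210)/2 = 827.
Check: 617 · 827 = 510259.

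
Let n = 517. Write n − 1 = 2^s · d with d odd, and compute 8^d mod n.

238

517 − 1 = 516 = 2^2 · 129, so d = 129.
8^1 ≡ 8 (mod 517)
8^2 ≡ 8^2 = 64 ≡ 64 (mod 517)
8^4 ≡ 64^2 = 4096 ≡ 477 (mod 517)
8^8 ≡ 477^2 = 227529 ≡ 49 (mod 517)
8^16 ≡ 49^2 = 2401 ≡ 333 (mod 517)
8^32 ≡ 333^2 = 110889 ≡ 251 (mod 517)
8^64 ≡ 251^2 = 63001 ≡ 444 (mod 517)
8^128 ≡ 444^2 = 197136 ≡ 159 (mod 517)
129 = 128 + 1 in binary powers of 2.
So 8^129 ≡ 159 · 8 ≡ 238 (mod 517).
Squaring chain: 238 → 291; never reaches −1, so base 8 is a Miller–Rabin witness that 517 is composite.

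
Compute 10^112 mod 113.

10^1 ≡ 10 (mod 113)
10^2 ≡ 10^2 = 100 ≡ 100 (mod 113)
10^4 ≡ 100^2 = 10000 ≡ 56 (mod 113)
10^8 ≡ 56^2 = 3136 ≡ 85 (mod 113)
10^16 ≡ 85^2 = 7225 ≡ 106 (mod 113)
10^32 ≡ 106^2 = 11236 ≡ 49 (mod 113)
10^64 ≡ 49^2 = 2401 ≡ 28 (mod 113)
112 = 64 + 32 + 16 in binary powers of 2.
So 10^112 ≡ 28 · 49 · 106 ≡ 1 (mod 113).
Since the result is 1, base 10 gives no evidence that 113 is composite.

1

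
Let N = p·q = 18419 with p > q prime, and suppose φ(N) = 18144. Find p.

163

φ(n) = (p−1)(q−1) = n − (p+q) + 1, so p + q = 18419 − 18144 + 1 = 276.
p and q are the roots of t² − 276t + 18419 = 0.
Discriminant: 276² − 4·18419 = 76176 − 73676 = 2500; √2500 = 50.
q = (276 − 50)/2 = 113, p = (276 + 50)/2 = 163.
Check: 113 · 163 = 18419.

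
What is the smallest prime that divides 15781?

15781 is odd.
Digit sum 22, not divisible by 3.
Ends in 1: not divisible by 5.
7: 15781 = 7·2254 + 3
11: 15781 = 11·1434 + 7
13: 15781 = 13·1213 + 12
17: 15781 = 17·928 + 5
19: 15781 = 19·830 + 11
23: 15781 = 23·686 + 3
29: 15781 = 29·544 + 5
31: 15781 = 31·509 + 2
37: 15781 = 37·426 + 19
41: 15781 = 41·384 + 37
43: 15781 = 43·367

43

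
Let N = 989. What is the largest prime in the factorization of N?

989 = 23 · 43
43 is prime.
So 989 = 23 · 43; the largest prime factor is 43.

43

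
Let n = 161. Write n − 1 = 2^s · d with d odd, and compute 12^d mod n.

87

161 − 1 = 160 = 2^5 · 5, so d = 5.
12^1 ≡ 12 (mod 161)
12^2 ≡ 12^2 = 144 ≡ 144 (mod 161)
12^4 ≡ 144^2 = 20736 ≡ 128 (mod 161)
5 = 4 + 1 in binary powers of 2.
So 12^5 ≡ 128 · 12 ≡ 87 (mod 161).
Squaring chain: 87 → 2 → 4 → 16 → 95; never reaches −1, so base 12 is a Miller–Rabin witness that 161 is composite.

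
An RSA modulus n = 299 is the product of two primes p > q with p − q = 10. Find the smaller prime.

Since p = q + 10, we have 299 = q(q + 10), so q² + 10q − 299 = 0.
Discriminant: 10² + 4·299 = 100 + 1196 = 1296; √1296 = 36.
q = (−10 + 36)/2 = 13, and p = q + 10 = 23.
Check: 13 · 23 = 299.

13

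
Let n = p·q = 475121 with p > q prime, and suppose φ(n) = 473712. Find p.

853

φ(n) = (p−1)(q−1) = n − (p+q) + 1, so p + q = 475121 − 473712 + 1 = 1410.
p and q are the roots of t² − 1410t + 475121 = 0.
Discriminant: 1410² − 4·475121 = 1988100 − 1900484 = 87616; √87616 = 296.
q = (1410 − 296)/2 = 557, p = (1410 + 296)/2 = 853.
Check: 557 · 853 = 475121.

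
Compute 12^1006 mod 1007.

938

12^1 ≡ 12 (mod 1007)
12^2 ≡ 12^2 = 144 ≡ 144 (mod 1007)
12^4 ≡ 144^2 = 20736 ≡ 596 (mod 1007)
12^8 ≡ 596^2 = 355216 ≡ 752 (mod 1007)
12^16 ≡ 752^2 = 565504 ≡ 577 (mod 1007)
12^32 ≡ 577^2 = 332929 ≡ 619 (mod 1007)
12^64 ≡ 619^2 = 383161 ≡ 501 (mod 1007)
12^128 ≡ 501^2 = 251001 ≡ 258 (mod 1007)
12^256 ≡ 258^2 = 66564 ≡ 102 (mod 1007)
12^512 ≡ 102^2 = 10404 ≡ 334 (mod 1007)
1006 = 512 + 256 + 128 + 64 + 32 + 8 + 4 + 2 in binary powers of 2.
So 12^1006 ≡ 334 · 102 · 258 · 501 · 619 · 752 · 596 · 144 ≡ 938 (mod 1007).
Since 938 ≠ 1, base 12 is a Fermat witness: 1007 is composite.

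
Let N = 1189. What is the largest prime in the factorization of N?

41

1189 = 29 · 41
41 is prime.
So 1189 = 29 · 41; the largest prime factor is 41.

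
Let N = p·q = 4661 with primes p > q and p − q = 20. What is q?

59

Since p = q + 20, we have 4661 = q(q + 20), so q² + 20q − 4661 = 0.
Discriminant: 20² + 4·4661 = 400 + 18644 = 19044; √19044 = 138.
q = (−20 + 138)/2 = 59, and p = q + 20 = 79.
Check: 59 · 79 = 4661.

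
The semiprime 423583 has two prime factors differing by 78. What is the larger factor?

Since p = q + 78, we have 423583 = q(q + 78), so q² + 78q − 423583 = 0.
Discriminant: 78² + 4·423583 = 6084 + 1694332 = 1700416; √1700416 = 1304.
q = (−78 + 1304)/2 = 613, and p = q + 78 = 691.
Check: 613 · 691 = 423583.

691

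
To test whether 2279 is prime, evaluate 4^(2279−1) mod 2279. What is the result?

4^1 ≡ 4 (mod 2279)
4^2 ≡ 4^2 = 16 ≡ 16 (mod 2279)
4^4 ≡ 16^2 = 256 ≡ 256 (mod 2279)
4^8 ≡ 256^2 = 65536 ≡ 1724 (mod 2279)
4^16 ≡ 1724^2 = 2972176 ≡ 360 (mod 2279)
4^32 ≡ 360^2 = 129600 ≡ 1976 (mod 2279)
4^64 ≡ 1976^2 = 3904576 ≡ 649 (mod 2279)
4^128 ≡ 649^2 = 421201 ≡ 1865 (mod 2279)
4^256 ≡ 1865^2 = 3478225 ≡ 471 (mod 2279)
4^512 ≡ 471^2 = 221841 ≡ 778 (mod 2279)
4^1024 ≡ 778^2 = 605284 ≡ 1349 (mod 2279)
4^2048 ≡ 1349^2 = 1819801 ≡ 1159 (mod 2279)
2278 = 2048 + 128 + 64 + 32 + 4 + 2 in binary powers of 2.
So 4^2278 ≡ 1159 · 1865 · 649 · 1976 · 256 · 16 ≡ 1526 (mod 2279).
Since 1526 ≠ 1, base 4 is a Fermat witness: 2279 is composite.

1526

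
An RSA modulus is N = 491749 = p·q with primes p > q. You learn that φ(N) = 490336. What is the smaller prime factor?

φ(n) = (p−1)(q−1) = n − (p+q) + 1, so p + q = 491749 − 490336 + 1 = 1414.
p and q are the roots of t² − 1414t + 491749 = 0.
Discriminant: 1414² − 4·491749 = 1999396 − 1966996 = 32400; √32400 = 180.
q = (1414 − 180)/2 = 617, p = (1414 + 180)/2 = 797.
Check: 617 · 797 = 491749.

617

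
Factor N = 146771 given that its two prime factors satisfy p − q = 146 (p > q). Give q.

Since p = q + 146, we have 146771 = q(q + 146), so q² + 146q − 146771 = 0.
Discriminant: 146² + 4·146771 = 21316 + 587084 = 608400; √608400 = 780.
q = (−146 + 780)/2 = 317, and p = q + 146 = 463.
Check: 317 · 463 = 146771.

317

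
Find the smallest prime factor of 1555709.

1555709 is odd.
Digit sum 32, not divisible by 3.
Ends in 9: not divisible by 5.
7: 1555709 = 7·222244 + 1
11: 1555709 = 11·141428 + 1
13: 1555709 = 13·119669 + 12
17: 1555709 = 17·91512 + 5
19: 1555709 = 19·81879 + 8
23: 1555709 = 23·67639 + 12
29: 1555709 = 29·53645 + 4
31: 1555709 = 31·50184 + 5
37: 1555709 = 37·42046 + 7
41: 1555709 = 41·37944 + 5
43: 1555709 = 43·36179 + 12
47: 1555709 = 47·33100 + 9
53: 1555709 = 53·29353

53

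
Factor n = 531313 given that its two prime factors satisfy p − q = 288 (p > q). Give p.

887

Since p = q + 288, we have 531313 = q(q + 288), so q² + 288q − 531313 = 0.
Discriminant: 288² + 4·531313 = 82944 + 2125252 = 2208196; √2208196 = 1486.
q = (−288 + 1486)/2 = 599, and p = q + 288 = 887.
Check: 599 · 887 = 531313.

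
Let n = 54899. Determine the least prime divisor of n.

54899 is odd.
Digit sum 35, not divisible by 3.
Ends in 9: not divisible by 5.
7: 54899 = 7·7842 + 5
11: 54899 = 11·4990 + 9
13: 54899 = 13·4223

13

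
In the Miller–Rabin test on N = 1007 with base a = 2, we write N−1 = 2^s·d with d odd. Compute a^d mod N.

124

1007 − 1 = 1006 = 2^1 · 503, so d = 503.
2^1 ≡ 2 (mod 1007)
2^2 ≡ 2^2 = 4 ≡ 4 (mod 1007)
2^4 ≡ 4^2 = 16 ≡ 16 (mod 1007)
2^8 ≡ 16^2 = 256 ≡ 256 (mod 1007)
2^16 ≡ 256^2 = 65536 ≡ 81 (mod 1007)
2^32 ≡ 81^2 = 6561 ≡ 519 (mod 1007)
2^64 ≡ 519^2 = 269361 ≡ 492 (mod 1007)
2^128 ≡ 492^2 = 242064 ≡ 384 (mod 1007)
2^256 ≡ 384^2 = 147456 ≡ 434 (mod 1007)
503 = 256 + 128 + 64 + 32 + 16 + 4 + 2 + 1 in binary powers of 2.
So 2^503 ≡ 434 · 384 · 492 · 519 · 81 · 16 · 4 · 2 ≡ 124 (mod 1007).
Squaring chain: 124; never reaches −1, so base 2 is a Miller–Rabin witness that 1007 is composite.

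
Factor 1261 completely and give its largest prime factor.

97

1261 = 13 · 97
97 is prime.
So 1261 = 13 · 97; the largest prime factor is 97.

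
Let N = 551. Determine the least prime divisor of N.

19

551 is odd.
Digit sum 11, not divisible by 3.
Ends in 1: not divisible by 5.
7: 551 = 7·78 + 5
11: 551 = 11·50 + 1
13: 551 = 13·42 + 5
17: 551 = 17·32 + 7
19: 551 = 19·29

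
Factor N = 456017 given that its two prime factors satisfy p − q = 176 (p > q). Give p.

769

Since p = q + 176, we have 456017 = q(q + 176), so q² + 176q − 456017 = 0.
Discriminant: 176² + 4·456017 = 30976 + 1824068 = 1855044; √1855044 = 1362.
q = (−176 + 1362)/2 = 593, and p = q + 176 = 769.
Check: 593 · 769 = 456017.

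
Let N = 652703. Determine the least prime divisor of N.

29

652703 is odd.
Digit sum 23, not divisible by 3.
Ends in 3: not divisible by 5.
7: 652703 = 7·93243 + 2
11: 652703 = 11·59336 + 7
13: 652703 = 13·50207 + 12
17: 652703 = 17·38394 + 5
19: 652703 = 19·34352 + 15
23: 652703 = 23·28378 + 9
29: 652703 = 29·22507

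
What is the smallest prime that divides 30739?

59

30739 is odd.
Digit sum 22, not divisible by 3.
Ends in 9: not divisible by 5.
7: 30739 = 7·4391 + 2
11: 30739 = 11·2794 + 5
13: 30739 = 13·2364 + 7
17: 30739 = 17·1808 + 3
19: 30739 = 19·1617 + 16
23: 30739 = 23·1336 + 11
29: 30739 = 29·1059 + 28
31: 30739 = 31·991 + 18
37: 30739 = 37·830 + 29
41: 30739 = 41·749 + 30
43: 30739 = 43·714 + 37
47: 30739 = 47·654 + 1
53: 30739 = 53·579 + 52
59: 30739 = 59·521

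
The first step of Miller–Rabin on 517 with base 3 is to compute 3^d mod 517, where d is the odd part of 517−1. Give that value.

517 − 1 = 516 = 2^2 · 129, so d = 129.
3^1 ≡ 3 (mod 517)
3^2 ≡ 3^2 = 9 ≡ 9 (mod 517)
3^4 ≡ 9^2 = 81 ≡ 81 (mod 517)
3^8 ≡ 81^2 = 6561 ≡ 357 (mod 517)
3^16 ≡ 357^2 = 127449 ≡ 267 (mod 517)
3^32 ≡ 267^2 = 71289 ≡ 460 (mod 517)
3^64 ≡ 460^2 = 211600 ≡ 147 (mod 517)
3^128 ≡ 147^2 = 21609 ≡ 412 (mod 517)
129 = 128 + 1 in binary powers of 2.
So 3^129 ≡ 412 · 3 ≡ 202 (mod 517).
Squaring chain: 202 → 478; never reaches −1, so base 3 is a Miller–Rabin witness that 517 is composite.

202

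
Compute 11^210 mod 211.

11^1 ≡ 11 (mod 211)
11^2 ≡ 11^2 = 121 ≡ 121 (mod 211)
11^4 ≡ 121^2 = 14641 ≡ 82 (mod 211)
11^8 ≡ 82^2 = 6724 ≡ 183 (mod 211)
11^16 ≡ 183^2 = 33489 ≡ 151 (mod 211)
11^32 ≡ 151^2 = 22801 ≡ 13 (mod 211)
11^64 ≡ 13^2 = 169 ≡ 169 (mod 211)
11^128 ≡ 169^2 = 28561 ≡ 76 (mod 211)
210 = 128 + 64 + 16 + 2 in binary powers of 2.
So 11^210 ≡ 76 · 169 · 151 · 121 ≡ 1 (mod 211).
Since the result is 1, base 11 gives no evidence that 211 is composite.

1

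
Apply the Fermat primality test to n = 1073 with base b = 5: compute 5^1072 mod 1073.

488

5^1 ≡ 5 (mod 1073)
5^2 ≡ 5^2 = 25 ≡ 25 (mod 1073)
5^4 ≡ 25^2 = 625 ≡ 625 (mod 1073)
5^8 ≡ 625^2 = 390625 ≡ 53 (mod 1073)
5^16 ≡ 53^2 = 2809 ≡ 663 (mod 1073)
5^32 ≡ 663^2 = 439569 ≡ 712 (mod 1073)
5^64 ≡ 712^2 = 506944 ≡ 488 (mod 1073)
5^128 ≡ 488^2 = 238144 ≡ 1011 (mod 1073)
5^256 ≡ 1011^2 = 1022121 ≡ 625 (mod 1073)
5^512 ≡ 625^2 = 390625 ≡ 53 (mod 1073)
5^1024 ≡ 53^2 = 2809 ≡ 663 (mod 1073)
1072 = 1024 + 32 + 16 in binary powers of 2.
So 5^1072 ≡ 663 · 712 · 663 ≡ 488 (mod 1073).
Since 488 ≠ 1, base 5 is a Fermat witness: 1073 is composite.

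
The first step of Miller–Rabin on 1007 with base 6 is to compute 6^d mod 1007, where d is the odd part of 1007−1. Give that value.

1007 − 1 = 1006 = 2^1 · 503, so d = 503.
6^1 ≡ 6 (mod 1007)
6^2 ≡ 6^2 = 36 ≡ 36 (mod 1007)
6^4 ≡ 36^2 = 1296 ≡ 289 (mod 1007)
6^8 ≡ 289^2 = 83521 ≡ 947 (mod 1007)
6^16 ≡ 947^2 = 896809 ≡ 579 (mod 1007)
6^32 ≡ 579^2 = 335241 ≡ 917 (mod 1007)
6^64 ≡ 917^2 = 840889 ≡ 44 (mod 1007)
6^128 ≡ 44^2 = 1936 ≡ 929 (mod 1007)
6^256 ≡ 929^2 = 863041 ≡ 42 (mod 1007)
503 = 256 + 128 + 64 + 32 + 16 + 4 + 2 + 1 in binary powers of 2.
So 6^503 ≡ 42 · 929 · 44 · 917 · 579 · 289 · 36 · 6 ≡ 700 (mod 1007).
Squaring chain: 700; never reaches −1, so base 6 is a Miller–Rabin witness that 1007 is composite.

700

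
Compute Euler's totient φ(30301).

Factor: 30301 = 157 · 193.
φ(30301) = (157−1) · (193−1) = 156 · 192 = 29952.

29952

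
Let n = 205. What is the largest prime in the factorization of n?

205 = 5 · 41
41 is prime.
So 205 = 5 · 41; the largest prime factor is 41.

41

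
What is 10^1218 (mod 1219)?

10^1 ≡ 10 (mod 1219)
10^2 ≡ 10^2 = 100 ≡ 100 (mod 1219)
10^4 ≡ 100^2 = 10000 ≡ 248 (mod 1219)
10^8 ≡ 248^2 = 61504 ≡ 554 (mod 1219)
10^16 ≡ 554^2 = 306916 ≡ 947 (mod 1219)
10^32 ≡ 947^2 = 896809 ≡ 844 (mod 1219)
10^64 ≡ 844^2 = 712336 ≡ 440 (mod 1219)
10^128 ≡ 440^2 = 193600 ≡ 998 (mod 1219)
10^256 ≡ 998^2 = 996004 ≡ 81 (mod 1219)
10^512 ≡ 81^2 = 6561 ≡ 466 (mod 1219)
10^1024 ≡ 466^2 = 217156 ≡ 174 (mod 1219)
1218 = 1024 + 128 + 64 + 2 in binary powers of 2.
So 10^1218 ≡ 174 · 998 · 440 · 100 ≡ 876 (mod 1219).
Since 876 ≠ 1, base 10 is a Fermat witness: 1219 is composite.

876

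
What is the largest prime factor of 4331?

71

4331 = 61 · 71
71 is prime.
So 4331 = 61 · 71; the largest prime factor is 71.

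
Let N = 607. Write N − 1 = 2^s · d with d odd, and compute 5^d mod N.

606

607 − 1 = 606 = 2^1 · 303, so d = 303.
5^1 ≡ 5 (mod 607)
5^2 ≡ 5^2 = 25 ≡ 25 (mod 607)
5^4 ≡ 25^2 = 625 ≡ 18 (mod 607)
5^8 ≡ 18^2 = 324 ≡ 324 (mod 607)
5^16 ≡ 324^2 = 104976 ≡ 572 (mod 607)
5^32 ≡ 572^2 = 327184 ≡ 11 (mod 607)
5^64 ≡ 11^2 = 121 ≡ 121 (mod 607)
5^128 ≡ 121^2 = 14641 ≡ 73 (mod 607)
5^256 ≡ 73^2 = 5329 ≡ 473 (mod 607)
303 = 256 + 32 + 8 + 4 + 2 + 1 in binary powers of 2.
So 5^303 ≡ 473 · 11 · 324 · 18 · 25 · 5 ≡ 606 (mod 607).
Since 5^d ≡ 606 (mod 607), base 5 does not prove 607 composite.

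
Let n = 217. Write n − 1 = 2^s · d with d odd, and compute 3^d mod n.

217 − 1 = 216 = 2^3 · 27, so d = 27.
3^1 ≡ 3 (mod 217)
3^2 ≡ 3^2 = 9 ≡ 9 (mod 217)
3^4 ≡ 9^2 = 81 ≡ 81 (mod 217)
3^8 ≡ 81^2 = 6561 ≡ 51 (mod 217)
3^16 ≡ 51^2 = 2601 ≡ 214 (mod 217)
27 = 16 + 8 + 2 + 1 in binary powers of 2.
So 3^27 ≡ 214 · 51 · 9 · 3 ≡ 209 (mod 217).
Squaring chain: 209 → 64 → 190; never reaches −1, so base 3 is a Miller–Rabin witness that 217 is composite.

209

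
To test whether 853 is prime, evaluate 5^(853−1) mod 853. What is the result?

1

5^1 ≡ 5 (mod 853)
5^2 ≡ 5^2 = 25 ≡ 25 (mod 853)
5^4 ≡ 25^2 = 625 ≡ 625 (mod 853)
5^8 ≡ 625^2 = 390625 ≡ 804 (mod 853)
5^16 ≡ 804^2 = 646416 ≡ 695 (mod 853)
5^32 ≡ 695^2 = 483025 ≡ 227 (mod 853)
5^64 ≡ 227^2 = 51529 ≡ 349 (mod 853)
5^128 ≡ 349^2 = 121801 ≡ 675 (mod 853)
5^256 ≡ 675^2 = 455625 ≡ 123 (mod 853)
5^512 ≡ 123^2 = 15129 ≡ 628 (mod 853)
852 = 512 + 256 + 64 + 16 + 4 in binary powers of 2.
So 5^852 ≡ 628 · 123 · 349 · 695 · 625 ≡ 1 (mod 853).
Since the result is 1, base 5 gives no evidence that 853 is composite.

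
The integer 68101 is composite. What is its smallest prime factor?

11

68101 is odd.
Digit sum 16, not divisible by 3.
Ends in 1: not divisible by 5.
7: 68101 = 7·9728 + 5
11: 68101 = 11·6191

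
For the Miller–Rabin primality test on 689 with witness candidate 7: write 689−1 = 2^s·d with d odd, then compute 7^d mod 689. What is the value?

689 − 1 = 688 = 2^4 · 43, so d = 43.
7^1 ≡ 7 (mod 689)
7^2 ≡ 7^2 = 49 ≡ 49 (mod 689)
7^4 ≡ 49^2 = 2401 ≡ 334 (mod 689)
7^8 ≡ 334^2 = 111556 ≡ 627 (mod 689)
7^16 ≡ 627^2 = 393129 ≡ 399 (mod 689)
7^32 ≡ 399^2 = 159201 ≡ 42 (mod 689)
43 = 32 + 8 + 2 + 1 in binary powers of 2.
So 7^43 ≡ 42 · 627 · 49 · 7 ≡ 461 (mod 689).
Squaring chain: 461 → 309 → 399 → 42; never reaches −1, so base 7 is a Miller–Rabin witness that 689 is composite.

461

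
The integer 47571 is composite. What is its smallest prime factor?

3

47571 is odd.
Digit sum 24, divisible by 3.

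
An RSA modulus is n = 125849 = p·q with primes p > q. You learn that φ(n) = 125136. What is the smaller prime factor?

φ(n) = (p−1)(q−1) = n − (p+q) + 1, so p + q = 125849 − 125136 + 1 = 714.
p and q are the roots of t² − 714t + 125849 = 0.
Discriminant: 714² − 4·125849 = 509796 − 503396 = 6400; √6400 = 80.
q = (714 − 80)/2 = 317, p = (714 + 80)/2 = 397.
Check: 317 · 397 = 125849.

317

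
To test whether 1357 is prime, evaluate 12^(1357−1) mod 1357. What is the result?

1130

12^1 ≡ 12 (mod 1357)
12^2 ≡ 12^2 = 144 ≡ 144 (mod 1357)
12^4 ≡ 144^2 = 20736 ≡ 381 (mod 1357)
12^8 ≡ 381^2 = 145161 ≡ 1319 (mod 1357)
12^16 ≡ 1319^2 = 1739761 ≡ 87 (mod 1357)
12^32 ≡ 87^2 = 7569 ≡ 784 (mod 1357)
12^64 ≡ 784^2 = 614656 ≡ 1292 (mod 1357)
12^128 ≡ 1292^2 = 1669264 ≡ 154 (mod 1357)
12^256 ≡ 154^2 = 23716 ≡ 647 (mod 1357)
12^512 ≡ 647^2 = 418609 ≡ 653 (mod 1357)
12^1024 ≡ 653^2 = 426409 ≡ 311 (mod 1357)
1356 = 1024 + 256 + 64 + 8 + 4 in binary powers of 2.
So 12^1356 ≡ 311 · 647 · 1292 · 1319 · 381 ≡ 1130 (mod 1357).
Since 1130 ≠ 1, base 12 is a Fermat witness: 1357 is composite.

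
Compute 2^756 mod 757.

1

2^1 ≡ 2 (mod 757)
2^2 ≡ 2^2 = 4 ≡ 4 (mod 757)
2^4 ≡ 4^2 = 16 ≡ 16 (mod 757)
2^8 ≡ 16^2 = 256 ≡ 256 (mod 757)
2^16 ≡ 256^2 = 65536 ≡ 434 (mod 757)
2^32 ≡ 434^2 = 188356 ≡ 620 (mod 757)
2^64 ≡ 620^2 = 384400 ≡ 601 (mod 757)
2^128 ≡ 601^2 = 361201 ≡ 112 (mod 757)
2^256 ≡ 112^2 = 12544 ≡ 432 (mod 757)
2^512 ≡ 432^2 = 186624 ≡ 402 (mod 757)
756 = 512 + 128 + 64 + 32 + 16 + 4 in binary powers of 2.
So 2^756 ≡ 402 · 112 · 601 · 620 · 434 · 16 ≡ 1 (mod 757).
Since the result is 1, base 2 gives no evidence that 757 is composite.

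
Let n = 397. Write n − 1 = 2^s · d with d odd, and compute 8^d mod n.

397 − 1 = 396 = 2^2 · 99, so d = 99.
8^1 ≡ 8 (mod 397)
8^2 ≡ 8^2 = 64 ≡ 64 (mod 397)
8^4 ≡ 64^2 = 4096 ≡ 126 (mod 397)
8^8 ≡ 126^2 = 15876 ≡ 393 (mod 397)
8^16 ≡ 393^2 = 154449 ≡ 16 (mod 397)
8^32 ≡ 16^2 = 256 ≡ 256 (mod 397)
8^64 ≡ 256^2 = 65536 ≡ 31 (mod 397)
99 = 64 + 32 + 2 + 1 in binary powers of 2.
So 8^99 ≡ 31 · 256 · 64 · 8 ≡ 334 (mod 397).
Squaring chain: 334 → 396; reaches −1, so base 8 does not prove 397 composite.

334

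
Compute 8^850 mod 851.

788

8^1 ≡ 8 (mod 851)
8^2 ≡ 8^2 = 64 ≡ 64 (mod 851)
8^4 ≡ 64^2 = 4096 ≡ 692 (mod 851)
8^8 ≡ 692^2 = 478864 ≡ 602 (mod 851)
8^16 ≡ 602^2 = 362404 ≡ 729 (mod 851)
8^32 ≡ 729^2 = 531441 ≡ 417 (mod 851)
8^64 ≡ 417^2 = 173889 ≡ 285 (mod 851)
8^128 ≡ 285^2 = 81225 ≡ 380 (mod 851)
8^256 ≡ 380^2 = 144400 ≡ 581 (mod 851)
8^512 ≡ 581^2 = 337561 ≡ 565 (mod 851)
850 = 512 + 256 + 64 + 16 + 2 in binary powers of 2.
So 8^850 ≡ 565 · 581 · 285 · 729 · 64 ≡ 788 (mod 851).
Since 788 ≠ 1, base 8 is a Fermat witness: 851 is composite.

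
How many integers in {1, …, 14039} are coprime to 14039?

Factor: 14039 = 101 · 139.
φ(14039) = (101−1) · (139−1) = 100 · 138 = 13800.

13800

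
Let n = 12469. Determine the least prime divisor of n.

12469 is odd.
Digit sum 22, not divisible by 3.
Ends in 9: not divisible by 5.
7: 12469 = 7·1781 + 2
11: 12469 = 11·1133 + 6
13: 12469 = 13·959 + 2
17: 12469 = 17·733 + 8
19: 12469 = 19·656 + 5
23: 12469 = 23·542 + 3
29: 12469 = 29·429 + 28
31: 12469 = 31·402 + 7
37: 12469 = 37·337

37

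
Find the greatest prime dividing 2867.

61

2867 = 47 · 61
61 is prime.
So 2867 = 47 · 61; the largest prime factor is 61.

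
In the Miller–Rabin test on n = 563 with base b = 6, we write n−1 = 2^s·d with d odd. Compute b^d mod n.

563 − 1 = 562 = 2^1 · 281, so d = 281.
6^1 ≡ 6 (mod 563)
6^2 ≡ 6^2 = 36 ≡ 36 (mod 563)
6^4 ≡ 36^2 = 1296 ≡ 170 (mod 563)
6^8 ≡ 170^2 = 28900 ≡ 187 (mod 563)
6^16 ≡ 187^2 = 34969 ≡ 63 (mod 563)
6^32 ≡ 63^2 = 3969 ≡ 28 (mod 563)
6^64 ≡ 28^2 = 784 ≡ 221 (mod 563)
6^128 ≡ 221^2 = 48841 ≡ 423 (mod 563)
6^256 ≡ 423^2 = 178929 ≡ 458 (mod 563)
281 = 256 + 16 + 8 + 1 in binary powers of 2.
So 6^281 ≡ 458 · 63 · 187 · 6 ≡ 562 (mod 563).
Since 6^d ≡ 562 (mod 563), base 6 does not prove 563 composite.

562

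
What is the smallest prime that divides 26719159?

26719159 is odd.
Digit sum 40, not divisible by 3.
Ends in 9: not divisible by 5.
7: 26719159 = 7·3817022 + 5
11: 26719159 = 11·2429014 + 5
13: 26719159 = 13·2055319 + 12
17: 26719159 = 17·1571715 + 4
19: 26719159 = 19·1406271 + 10
23: 26719159 = 23·1161702 + 13
29: 26719159 = 29·921350 + 9
31: 26719159 = 31·861908 + 11
37: 26719159 = 37·722139 + 16
41: 26719159 = 41·651686 + 33
43: 26719159 = 43·621375 + 34
47: 26719159 = 47·568492 + 35
53: 26719159 = 53·504135 + 4
59: 26719159 = 59·452867 + 6
61: 26719159 = 61·438019

61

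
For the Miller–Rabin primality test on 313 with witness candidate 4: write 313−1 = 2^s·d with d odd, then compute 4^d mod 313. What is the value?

312

313 − 1 = 312 = 2^3 · 39, so d = 39.
4^1 ≡ 4 (mod 313)
4^2 ≡ 4^2 = 16 ≡ 16 (mod 313)
4^4 ≡ 16^2 = 256 ≡ 256 (mod 313)
4^8 ≡ 256^2 = 65536 ≡ 119 (mod 313)
4^16 ≡ 119^2 = 14161 ≡ 76 (mod 313)
4^32 ≡ 76^2 = 5776 ≡ 142 (mod 313)
39 = 32 + 4 + 2 + 1 in binary powers of 2.
So 4^39 ≡ 142 · 256 · 16 · 4 ≡ 312 (mod 313).
Since 4^d ≡ 312 (mod 313), base 4 does not prove 313 composite.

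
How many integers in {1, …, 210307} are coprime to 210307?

194304

Factor: 210307 = 17 · 89 · 139.
φ(210307) = (17−1) · (89−1) · (139−1) = 16 · 88 · 138 = 194304.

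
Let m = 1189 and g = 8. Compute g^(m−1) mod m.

8^1 ≡ 8 (mod 1189)
8^2 ≡ 8^2 = 64 ≡ 64 (mod 1189)
8^4 ≡ 64^2 = 4096 ≡ 529 (mod 1189)
8^8 ≡ 529^2 = 279841 ≡ 426 (mod 1189)
8^16 ≡ 426^2 = 181476 ≡ 748 (mod 1189)
8^32 ≡ 748^2 = 559504 ≡ 674 (mod 1189)
8^64 ≡ 674^2 = 454276 ≡ 78 (mod 1189)
8^128 ≡ 78^2 = 6084 ≡ 139 (mod 1189)
8^256 ≡ 139^2 = 19321 ≡ 297 (mod 1189)
8^512 ≡ 297^2 = 88209 ≡ 223 (mod 1189)
8^1024 ≡ 223^2 = 49729 ≡ 980 (mod 1189)
1188 = 1024 + 128 + 32 + 4 in binary powers of 2.
So 8^1188 ≡ 980 · 139 · 674 · 529 ≡ 836 (mod 1189).
Since 836 ≠ 1, base 8 is a Fermat witness: 1189 is composite.

836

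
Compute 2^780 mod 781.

2^1 ≡ 2 (mod 781)
2^2 ≡ 2^2 = 4 ≡ 4 (mod 781)
2^4 ≡ 4^2 = 16 ≡ 16 (mod 781)
2^8 ≡ 16^2 = 256 ≡ 256 (mod 781)
2^16 ≡ 256^2 = 65536 ≡ 713 (mod 781)
2^32 ≡ 713^2 = 508369 ≡ 719 (mod 781)
2^64 ≡ 719^2 = 516961 ≡ 720 (mod 781)
2^128 ≡ 720^2 = 518400 ≡ 597 (mod 781)
2^256 ≡ 597^2 = 356409 ≡ 273 (mod 781)
2^512 ≡ 273^2 = 74529 ≡ 334 (mod 781)
780 = 512 + 256 + 8 + 4 in binary powers of 2.
So 2^780 ≡ 334 · 273 · 256 · 16 ≡ 243 (mod 781).
Since 243 ≠ 1, base 2 is a Fermat witness: 781 is composite.

243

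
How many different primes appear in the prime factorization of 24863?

2

24863 = 23^2 · 47
24863 = 23^2 · 47, which has 2 distinct prime factors.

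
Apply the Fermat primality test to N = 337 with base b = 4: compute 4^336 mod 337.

1

4^1 ≡ 4 (mod 337)
4^2 ≡ 4^2 = 16 ≡ 16 (mod 337)
4^4 ≡ 16^2 = 256 ≡ 256 (mod 337)
4^8 ≡ 256^2 = 65536 ≡ 158 (mod 337)
4^16 ≡ 158^2 = 24964 ≡ 26 (mod 337)
4^32 ≡ 26^2 = 676 ≡ 2 (mod 337)
4^64 ≡ 2^2 = 4 ≡ 4 (mod 337)
4^128 ≡ 4^2 = 16 ≡ 16 (mod 337)
4^256 ≡ 16^2 = 256 ≡ 256 (mod 337)
336 = 256 + 64 + 16 in binary powers of 2.
So 4^336 ≡ 256 · 4 · 26 ≡ 1 (mod 337).
Since the result is 1, base 4 gives no evidence that 337 is composite.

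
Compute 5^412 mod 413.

5^1 ≡ 5 (mod 413)
5^2 ≡ 5^2 = 25 ≡ 25 (mod 413)
5^4 ≡ 25^2 = 625 ≡ 212 (mod 413)
5^8 ≡ 212^2 = 44944 ≡ 340 (mod 413)
5^16 ≡ 340^2 = 115600 ≡ 373 (mod 413)
5^32 ≡ 373^2 = 139129 ≡ 361 (mod 413)
5^64 ≡ 361^2 = 130321 ≡ 226 (mod 413)
5^128 ≡ 226^2 = 51076 ≡ 277 (mod 413)
5^256 ≡ 277^2 = 76729 ≡ 324 (mod 413)
412 = 256 + 128 + 16 + 8 + 4 in binary powers of 2.
So 5^412 ≡ 324 · 277 · 373 · 340 · 212 ≡ 226 (mod 413).
Since 226 ≠ 1, base 5 is a Fermat witness: 413 is composite.

226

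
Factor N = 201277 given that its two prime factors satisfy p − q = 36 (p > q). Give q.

431

Since p = q + 36, we have 201277 = q(q + 36), so q² + 36q − 201277 = 0.
Discriminant: 36² + 4·201277 = 1296 + 805108 = 806404; √806404 = 898.
q = (−36 + 898)/2 = 431, and p = q + 36 = 467.
Check: 431 · 467 = 201277.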